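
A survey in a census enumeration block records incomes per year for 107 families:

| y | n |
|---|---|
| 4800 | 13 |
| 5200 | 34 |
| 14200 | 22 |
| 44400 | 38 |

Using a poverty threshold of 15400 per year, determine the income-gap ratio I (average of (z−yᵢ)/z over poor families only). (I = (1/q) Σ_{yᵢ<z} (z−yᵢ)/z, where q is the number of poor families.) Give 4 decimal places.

Incomes under z: 13×4800, 34×5200, 22×14200 (q = 69 of N = 107).
Relative gaps: 0.6883 (×13), 0.6623 (×34), 0.0779 (×22); sum = 33.181818.
I averages over the q = 69 poor units only: 33.181818 / 69 = 0.4809.

0.4809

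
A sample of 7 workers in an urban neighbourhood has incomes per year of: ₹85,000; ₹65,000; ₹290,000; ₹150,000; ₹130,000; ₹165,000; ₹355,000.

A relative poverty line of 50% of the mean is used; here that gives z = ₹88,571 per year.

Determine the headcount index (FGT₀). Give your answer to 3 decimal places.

0.286

2 of the 7 workers have income below ₹88,571.
H = 2/7 = 0.286.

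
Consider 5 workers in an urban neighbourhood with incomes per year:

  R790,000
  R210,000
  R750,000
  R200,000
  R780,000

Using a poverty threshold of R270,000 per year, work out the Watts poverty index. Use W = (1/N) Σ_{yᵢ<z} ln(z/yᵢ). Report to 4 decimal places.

0.1103

Below the line: R200,000, R210,000 (q = 2 of N = 5).
Log gaps: ln(270000/200000) = 0.3001; ln(270000/210000) = 0.2513.
W = 0.551419 / 5 = 0.1103.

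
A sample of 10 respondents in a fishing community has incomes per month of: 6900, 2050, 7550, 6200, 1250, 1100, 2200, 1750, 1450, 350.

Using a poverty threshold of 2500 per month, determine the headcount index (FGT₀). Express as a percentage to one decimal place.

7 of the 10 respondents have income below 2500.
H = 7/10 = 70.0%.

70.0%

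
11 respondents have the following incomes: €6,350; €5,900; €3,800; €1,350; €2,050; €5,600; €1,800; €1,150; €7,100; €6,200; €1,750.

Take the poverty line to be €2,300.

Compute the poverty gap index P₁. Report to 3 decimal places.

Poor units: €1,150, €1,350, €1,750, €1,800, €2,050 (q = 5 of N = 11).
Gap ratios (z−y)/z: (2300−1150)/2300 = 0.5000; (2300−1350)/2300 = 0.4130; (2300−1750)/2300 = 0.2391; (2300−1800)/2300 = 0.2174; (2300−2050)/2300 = 0.1087.
Sum of shortfalls = 1.478261; P₁ averages over all N: 1.478261 / 11 = 0.134.

0.134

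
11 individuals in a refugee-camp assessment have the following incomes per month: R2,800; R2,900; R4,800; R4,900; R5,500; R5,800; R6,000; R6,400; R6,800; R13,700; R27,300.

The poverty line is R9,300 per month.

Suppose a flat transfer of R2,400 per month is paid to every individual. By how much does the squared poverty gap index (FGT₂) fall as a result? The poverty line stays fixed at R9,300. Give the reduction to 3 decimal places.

0.136

Before: below the line — R2,800, R2,900, R4,800, R4,900, R5,500, R5,800, R6,000, R6,400, R6,800; squared poverty gap index (FGT₂) = 0.18400.
After the R2,400 transfer: below the line — R5,200, R5,300, R7,200, R7,300, R7,900, R8,200, R8,400, R8,800, R9,200; squared poverty gap index (FGT₂) = 0.04778.
Reduction = 0.18400 − 0.04778 = 0.136.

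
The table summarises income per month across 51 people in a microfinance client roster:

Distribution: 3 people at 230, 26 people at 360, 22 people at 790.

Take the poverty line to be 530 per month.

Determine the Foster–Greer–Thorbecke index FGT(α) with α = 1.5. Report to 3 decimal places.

Poor units: 3×230, 26×360 (q = 29 of N = 51).
Gap ratios (z−y)/z: (530−230)/530 = 0.5660 (×3); (530−360)/530 = 0.3208 (×26).
Raised to α = 1.5: 0.42586 (×3); 0.18166 (×26).
Sum = 6.000747; FGT(1.5) = 6.000747 / 51 = 0.118.

0.118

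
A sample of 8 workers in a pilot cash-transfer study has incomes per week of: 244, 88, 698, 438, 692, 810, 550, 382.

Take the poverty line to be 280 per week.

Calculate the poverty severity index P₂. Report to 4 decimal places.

0.0608

Poor units: 88, 244 (q = 2 of N = 8).
Gap ratios (z−y)/z: (280−88)/280 = 0.6857; (280−244)/280 = 0.1286.
Squared: 0.4702; 0.0165.
Sum = 0.486735; P₂ = 0.486735 / 8 = 0.0608.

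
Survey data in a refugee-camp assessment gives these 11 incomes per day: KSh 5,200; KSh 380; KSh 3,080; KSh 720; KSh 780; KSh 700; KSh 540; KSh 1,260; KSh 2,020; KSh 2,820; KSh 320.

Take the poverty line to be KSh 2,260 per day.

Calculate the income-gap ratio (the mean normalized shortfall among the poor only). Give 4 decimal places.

Below the line: KSh 320, KSh 380, KSh 540, KSh 700, KSh 720, KSh 780, KSh 1,260, KSh 2,020 (q = 8 of N = 11).
Shortfall ratios (z−y)/z: 0.8584, 0.8319, 0.7611, 0.6903, 0.6814, 0.6549, 0.4425, 0.1062; sum = 5.026549.
I averages over the q = 8 poor units only: 5.026549 / 8 = 0.6283.

0.6283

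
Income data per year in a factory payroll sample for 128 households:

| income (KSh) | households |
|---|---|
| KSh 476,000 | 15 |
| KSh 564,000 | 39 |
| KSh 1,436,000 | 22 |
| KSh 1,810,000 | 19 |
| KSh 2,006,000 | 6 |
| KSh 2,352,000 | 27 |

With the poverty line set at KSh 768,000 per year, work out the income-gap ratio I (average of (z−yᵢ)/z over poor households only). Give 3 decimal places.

0.297

Below the line: 15×KSh 476,000, 39×KSh 564,000 (q = 54 of N = 128).
Relative gaps: 0.3802 (×15), 0.2656 (×39); sum = 16.062500.
The income-gap ratio divides by q (the poor only): 16.062500 / 54 = 0.297.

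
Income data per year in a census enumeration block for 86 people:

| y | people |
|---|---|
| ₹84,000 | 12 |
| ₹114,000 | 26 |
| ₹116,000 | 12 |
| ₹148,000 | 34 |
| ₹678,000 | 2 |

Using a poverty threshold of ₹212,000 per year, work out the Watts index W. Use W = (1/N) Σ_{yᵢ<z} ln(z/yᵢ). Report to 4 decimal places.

0.5430

Below the line: 12×₹84,000, 26×₹114,000, 12×₹116,000, 34×₹148,000 (q = 84 of N = 86).
Log gaps: ln(212000/84000) = 0.9258 (×12); ln(212000/114000) = 0.6204 (×26); ln(212000/116000) = 0.6030 (×12); ln(212000/148000) = 0.3594 (×34).
W = 46.693986 / 86 = 0.5430.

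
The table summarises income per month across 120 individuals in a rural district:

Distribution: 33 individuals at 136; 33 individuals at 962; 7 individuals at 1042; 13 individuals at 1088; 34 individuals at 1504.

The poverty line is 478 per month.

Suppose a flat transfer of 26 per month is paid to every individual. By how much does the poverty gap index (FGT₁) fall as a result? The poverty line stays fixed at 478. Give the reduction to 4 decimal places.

Before: below the line — 33×136; poverty gap index (FGT₁) = 0.196757.
After the 26 transfer: below the line — 33×162; poverty gap index (FGT₁) = 0.181799.
Reduction = 0.196757 − 0.181799 = 0.0150.

0.0150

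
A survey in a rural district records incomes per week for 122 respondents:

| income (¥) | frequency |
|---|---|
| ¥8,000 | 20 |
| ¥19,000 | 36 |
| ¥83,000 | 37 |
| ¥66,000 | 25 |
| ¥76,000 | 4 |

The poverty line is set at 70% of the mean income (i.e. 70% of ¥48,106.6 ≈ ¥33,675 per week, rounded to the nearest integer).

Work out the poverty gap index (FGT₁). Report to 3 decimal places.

0.254

Below z: 20×¥8,000, 36×¥19,000 (q = 56 of N = 122).
Gap ratios (z−y)/z: (33675−8000)/33675 = 0.7624 (×20); (33675−19000)/33675 = 0.4358 (×36).
Sum of shortfalls = 30.936897; P₁ averages over all N: 30.936897 / 122 = 0.254.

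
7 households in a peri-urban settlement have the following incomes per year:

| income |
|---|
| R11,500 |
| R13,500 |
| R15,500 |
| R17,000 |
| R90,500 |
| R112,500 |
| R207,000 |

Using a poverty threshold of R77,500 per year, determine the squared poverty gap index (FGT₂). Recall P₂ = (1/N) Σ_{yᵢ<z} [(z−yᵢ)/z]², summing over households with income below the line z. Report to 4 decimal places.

Incomes under z: R11,500, R13,500, R15,500, R17,000 (q = 4 of N = 7).
Normalized shortfalls: (77500−11500)/77500 = 0.8516; (77500−13500)/77500 = 0.8258; (77500−15500)/77500 = 0.8000; (77500−17000)/77500 = 0.7806.
Squared: 0.7252; 0.6820; 0.6400; 0.6094.
Sum = 2.656608; P₂ = 2.656608 / 7 = 0.3795.

0.3795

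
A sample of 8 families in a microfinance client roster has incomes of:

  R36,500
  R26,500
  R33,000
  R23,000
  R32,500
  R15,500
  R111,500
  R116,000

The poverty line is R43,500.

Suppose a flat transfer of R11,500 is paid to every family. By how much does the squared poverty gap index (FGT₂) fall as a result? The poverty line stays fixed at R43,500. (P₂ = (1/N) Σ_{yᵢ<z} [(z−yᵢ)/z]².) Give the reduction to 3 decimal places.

0.092

Before: below the line — R15,500, R23,000, R26,500, R32,500, R33,000, R36,500; squared poverty gap index (FGT₂) = 0.11716.
After the R11,500 transfer: below the line — R27,000, R34,500, R38,000; squared poverty gap index (FGT₂) = 0.02533.
Reduction = 0.11716 − 0.02533 = 0.092.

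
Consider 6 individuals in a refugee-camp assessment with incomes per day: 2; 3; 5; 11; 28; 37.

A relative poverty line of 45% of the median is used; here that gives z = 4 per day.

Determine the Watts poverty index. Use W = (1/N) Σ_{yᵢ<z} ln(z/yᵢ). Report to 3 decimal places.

Below the line: 2, 3 (q = 2 of N = 6).
Log gaps: ln(4/2) = 0.6931; ln(4/3) = 0.2877.
W = 0.980829 / 6 = 0.163.

0.163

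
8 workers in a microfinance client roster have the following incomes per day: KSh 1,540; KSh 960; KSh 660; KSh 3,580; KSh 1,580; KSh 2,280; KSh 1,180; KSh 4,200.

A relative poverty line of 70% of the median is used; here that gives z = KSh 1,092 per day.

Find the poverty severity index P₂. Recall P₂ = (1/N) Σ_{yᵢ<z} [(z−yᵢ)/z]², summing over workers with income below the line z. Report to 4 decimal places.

0.0214

Below z: KSh 660, KSh 960 (q = 2 of N = 8).
Gap ratios (z−y)/z: (1092−660)/1092 = 0.3956; (1092−960)/1092 = 0.1209.
Squared: 0.1565; 0.0146.
Sum = 0.171115; P₂ = 0.171115 / 8 = 0.0214.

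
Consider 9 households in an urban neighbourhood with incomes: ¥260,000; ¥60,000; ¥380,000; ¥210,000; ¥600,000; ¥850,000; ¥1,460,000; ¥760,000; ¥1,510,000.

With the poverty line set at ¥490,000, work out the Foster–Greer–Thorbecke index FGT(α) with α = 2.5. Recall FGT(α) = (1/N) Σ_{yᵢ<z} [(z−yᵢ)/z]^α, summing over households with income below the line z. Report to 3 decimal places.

Below z: ¥60,000, ¥210,000, ¥260,000, ¥380,000 (q = 4 of N = 9).
Gap ratios (z−y)/z: (490000−60000)/490000 = 0.8776; (490000−210000)/490000 = 0.5714; (490000−260000)/490000 = 0.4694; (490000−380000)/490000 = 0.2245.
Raised to α = 2.5: 0.72141; 0.24683; 0.15095; 0.02388.
Sum = 1.143068; FGT(2.5) = 1.143068 / 9 = 0.127.

0.127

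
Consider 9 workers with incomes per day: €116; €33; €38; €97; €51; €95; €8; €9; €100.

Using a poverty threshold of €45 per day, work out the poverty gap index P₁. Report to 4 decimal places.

0.2272

Incomes under z: €8, €9, €33, €38 (q = 4 of N = 9).
Normalized shortfalls: (45−8)/45 = 0.8222; (45−9)/45 = 0.8000; (45−33)/45 = 0.2667; (45−38)/45 = 0.1556.
Sum of shortfalls = 2.044444; P₁ averages over all N: 2.044444 / 9 = 0.2272.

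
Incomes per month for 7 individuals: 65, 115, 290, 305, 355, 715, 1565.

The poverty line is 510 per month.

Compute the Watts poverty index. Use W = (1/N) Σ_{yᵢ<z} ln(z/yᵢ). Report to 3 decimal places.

Poor units: 65, 115, 290, 305, 355 (q = 5 of N = 7).
Log gaps: ln(510/65) = 2.0600; ln(510/115) = 1.4895; ln(510/290) = 0.5645; ln(510/305) = 0.5141; ln(510/355) = 0.3623.
W = 4.990424 / 7 = 0.713.

0.713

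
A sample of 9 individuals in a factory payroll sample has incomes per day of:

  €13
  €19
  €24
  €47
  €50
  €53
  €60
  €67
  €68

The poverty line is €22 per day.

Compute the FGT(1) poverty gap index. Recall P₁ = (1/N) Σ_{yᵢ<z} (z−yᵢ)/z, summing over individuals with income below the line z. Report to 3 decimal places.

0.061

Incomes under z: €13, €19 (q = 2 of N = 9).
Shortfall ratios: (22−13)/22 = 0.4091; (22−19)/22 = 0.1364.
Σ = 0.545455. Dividing by the full population N = 9 gives P₁ = 0.061.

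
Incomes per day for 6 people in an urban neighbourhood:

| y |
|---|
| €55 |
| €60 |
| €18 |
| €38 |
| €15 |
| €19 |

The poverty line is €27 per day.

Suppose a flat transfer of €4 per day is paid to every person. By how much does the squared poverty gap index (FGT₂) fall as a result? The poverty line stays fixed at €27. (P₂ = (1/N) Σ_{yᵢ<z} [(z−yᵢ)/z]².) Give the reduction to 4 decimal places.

Before: below the line — €15, €18, €19; squared poverty gap index (FGT₂) = 0.066072.
After the €4 transfer: below the line — €19, €22, €23; squared poverty gap index (FGT₂) = 0.024005.
Reduction = 0.066072 − 0.024005 = 0.0421.

0.0421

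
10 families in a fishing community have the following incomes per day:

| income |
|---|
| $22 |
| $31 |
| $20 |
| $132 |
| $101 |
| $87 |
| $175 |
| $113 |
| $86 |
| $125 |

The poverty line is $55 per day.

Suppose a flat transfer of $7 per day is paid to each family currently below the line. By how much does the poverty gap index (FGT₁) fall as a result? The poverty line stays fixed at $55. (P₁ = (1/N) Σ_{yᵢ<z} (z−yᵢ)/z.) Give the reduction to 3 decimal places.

0.038

Before: below the line — $20, $22, $31; poverty gap index (FGT₁) = 0.16727.
After the $7 transfer: below the line — $27, $29, $38; poverty gap index (FGT₁) = 0.12909.
Reduction = 0.16727 − 0.12909 = 0.038.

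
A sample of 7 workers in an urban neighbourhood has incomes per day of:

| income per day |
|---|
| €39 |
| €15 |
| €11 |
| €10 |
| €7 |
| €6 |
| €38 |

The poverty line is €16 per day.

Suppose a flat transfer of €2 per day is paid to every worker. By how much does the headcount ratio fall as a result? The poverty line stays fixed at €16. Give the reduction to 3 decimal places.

Before: below the line — €6, €7, €10, €11, €15; headcount ratio = 0.71429.
After the €2 transfer: below the line — €8, €9, €12, €13; headcount ratio = 0.57143.
Reduction = 0.71429 − 0.57143 = 0.143.

0.143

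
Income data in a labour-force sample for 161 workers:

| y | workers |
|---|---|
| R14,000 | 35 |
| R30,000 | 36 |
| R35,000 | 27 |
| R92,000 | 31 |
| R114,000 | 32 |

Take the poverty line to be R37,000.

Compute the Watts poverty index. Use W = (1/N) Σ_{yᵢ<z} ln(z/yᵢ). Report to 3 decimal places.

Poor units: 35×R14,000, 36×R30,000, 27×R35,000 (q = 98 of N = 161).
Log shortfalls: ln(37000/14000) = 0.9719 (×35); ln(37000/30000) = 0.2097 (×36); ln(37000/35000) = 0.0556 (×27).
W = 43.065446 / 161 = 0.267.

0.267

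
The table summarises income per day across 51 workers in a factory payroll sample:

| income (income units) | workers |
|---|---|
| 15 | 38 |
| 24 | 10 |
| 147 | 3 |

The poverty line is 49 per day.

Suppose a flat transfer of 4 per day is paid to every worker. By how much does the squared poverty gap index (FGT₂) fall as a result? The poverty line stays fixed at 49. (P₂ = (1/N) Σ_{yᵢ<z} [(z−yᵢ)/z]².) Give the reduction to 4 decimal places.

0.0945

Before: below the line — 38×15, 10×24; squared poverty gap index (FGT₂) = 0.409780.
After the 4 transfer: below the line — 38×19, 10×28; squared poverty gap index (FGT₂) = 0.315310.
Reduction = 0.409780 − 0.315310 = 0.0945.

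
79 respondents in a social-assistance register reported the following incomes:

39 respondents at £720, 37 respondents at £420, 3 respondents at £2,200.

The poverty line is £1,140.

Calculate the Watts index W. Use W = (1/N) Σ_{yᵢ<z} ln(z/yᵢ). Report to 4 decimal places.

0.6945

Incomes under z: 37×£420, 39×£720 (q = 76 of N = 79).
Log shortfalls: ln(1140/420) = 0.9985 (×37); ln(1140/720) = 0.4595 (×39).
W = 54.867328 / 79 = 0.6945.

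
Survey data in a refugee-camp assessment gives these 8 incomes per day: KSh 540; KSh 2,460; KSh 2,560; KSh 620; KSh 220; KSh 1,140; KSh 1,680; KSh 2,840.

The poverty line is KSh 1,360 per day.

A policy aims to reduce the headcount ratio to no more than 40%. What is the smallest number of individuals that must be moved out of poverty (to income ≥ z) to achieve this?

1

4 of the 8 individuals are poor, so H = 4/8 = 0.500.
A headcount ratio of at most 40% allows at most ⌊0.40 × 8⌋ = 3 poor individuals.
So at least 4 − 3 = 1 must be lifted.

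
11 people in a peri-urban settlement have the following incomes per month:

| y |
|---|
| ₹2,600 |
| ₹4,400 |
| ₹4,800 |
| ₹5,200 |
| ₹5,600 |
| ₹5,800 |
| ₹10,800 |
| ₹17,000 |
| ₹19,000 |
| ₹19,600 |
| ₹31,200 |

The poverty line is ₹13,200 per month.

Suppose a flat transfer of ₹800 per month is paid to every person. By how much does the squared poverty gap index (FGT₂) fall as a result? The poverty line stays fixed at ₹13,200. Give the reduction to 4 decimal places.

Before: below the line — ₹2,600, ₹4,400, ₹4,800, ₹5,200, ₹5,600, ₹5,800, ₹10,800; squared poverty gap index (FGT₂) = 0.230946.
After the ₹800 transfer: below the line — ₹3,400, ₹5,200, ₹5,600, ₹6,000, ₹6,400, ₹6,600, ₹11,600; squared poverty gap index (FGT₂) = 0.188872.
Reduction = 0.230946 − 0.188872 = 0.0421.

0.0421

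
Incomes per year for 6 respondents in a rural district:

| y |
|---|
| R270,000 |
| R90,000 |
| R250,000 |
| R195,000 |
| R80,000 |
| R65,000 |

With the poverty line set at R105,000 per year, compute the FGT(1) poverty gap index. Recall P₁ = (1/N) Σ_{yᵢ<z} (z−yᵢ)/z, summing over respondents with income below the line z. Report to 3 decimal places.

Below z: R65,000, R80,000, R90,000 (q = 3 of N = 6).
Gap ratios (z−y)/z: (105000−65000)/105000 = 0.3810; (105000−80000)/105000 = 0.2381; (105000−90000)/105000 = 0.1429.
Σ = 0.761905. Dividing by the full population N = 6 gives P₁ = 0.127.

0.127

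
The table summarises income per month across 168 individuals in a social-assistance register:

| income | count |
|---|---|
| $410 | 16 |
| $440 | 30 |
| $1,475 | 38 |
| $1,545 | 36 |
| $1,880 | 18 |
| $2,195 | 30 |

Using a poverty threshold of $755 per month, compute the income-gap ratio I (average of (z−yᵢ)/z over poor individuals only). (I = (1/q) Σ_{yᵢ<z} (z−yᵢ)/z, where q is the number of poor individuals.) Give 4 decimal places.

Incomes under z: 16×$410, 30×$440 (q = 46 of N = 168).
Shortfall ratios (z−y)/z: 0.4570 (×16), 0.4172 (×30); sum = 19.827815.
I averages over the q = 46 poor units only: 19.827815 / 46 = 0.4310.

0.4310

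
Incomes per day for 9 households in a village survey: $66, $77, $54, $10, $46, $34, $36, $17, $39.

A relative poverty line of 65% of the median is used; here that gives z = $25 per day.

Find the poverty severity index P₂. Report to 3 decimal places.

0.051

Incomes under z: $10, $17 (q = 2 of N = 9).
Shortfall ratios: (25−10)/25 = 0.6000; (25−17)/25 = 0.3200.
Squared: 0.3600; 0.1024.
Sum = 0.462400; P₂ = 0.462400 / 9 = 0.051.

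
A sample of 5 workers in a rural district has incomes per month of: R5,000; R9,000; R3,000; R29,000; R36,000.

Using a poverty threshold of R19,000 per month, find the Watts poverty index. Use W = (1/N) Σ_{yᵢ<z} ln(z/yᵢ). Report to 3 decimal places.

0.786

Poor units: R3,000, R5,000, R9,000 (q = 3 of N = 5).
Log gaps: ln(19000/3000) = 1.8458; ln(19000/5000) = 1.3350; ln(19000/9000) = 0.7472.
W = 3.928042 / 5 = 0.786.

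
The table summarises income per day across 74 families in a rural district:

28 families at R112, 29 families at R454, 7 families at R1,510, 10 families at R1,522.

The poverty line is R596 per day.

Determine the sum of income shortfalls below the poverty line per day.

Below the line: 28×R112, 29×R454 (q = 57 of N = 74).
Individual gaps: 28×(596−112) = 13552; 29×(596−454) = 4118.
Aggregate gap = R17,670.

R17,670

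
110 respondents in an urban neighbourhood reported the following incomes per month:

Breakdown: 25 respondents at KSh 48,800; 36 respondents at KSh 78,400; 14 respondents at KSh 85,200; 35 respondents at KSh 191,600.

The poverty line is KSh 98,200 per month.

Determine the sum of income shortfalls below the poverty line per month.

Poor units: 25×KSh 48,800, 36×KSh 78,400, 14×KSh 85,200 (q = 75 of N = 110).
Individual gaps: 25×(98200−48800) = 1235000; 36×(98200−78400) = 712800; 14×(98200−85200) = 182000.
Aggregate gap = KSh 2,129,800.

KSh 2,129,800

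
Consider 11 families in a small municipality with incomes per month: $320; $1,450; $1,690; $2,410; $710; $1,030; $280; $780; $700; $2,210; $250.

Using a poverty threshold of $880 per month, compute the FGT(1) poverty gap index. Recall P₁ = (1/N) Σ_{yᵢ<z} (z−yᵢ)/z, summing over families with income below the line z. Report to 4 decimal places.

0.2314

Below the line: $250, $280, $320, $700, $710, $780 (q = 6 of N = 11).
Shortfall ratios: (880−250)/880 = 0.7159; (880−280)/880 = 0.6818; (880−320)/880 = 0.6364; (880−700)/880 = 0.2045; (880−710)/880 = 0.1932; (880−780)/880 = 0.1136.
Σ = 2.545455. Dividing by the full population N = 11 gives P₁ = 0.2314.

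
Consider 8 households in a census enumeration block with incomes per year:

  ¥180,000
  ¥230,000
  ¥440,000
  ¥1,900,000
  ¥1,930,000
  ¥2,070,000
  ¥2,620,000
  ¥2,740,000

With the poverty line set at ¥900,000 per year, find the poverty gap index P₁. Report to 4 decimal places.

0.2569

Below z: ¥180,000, ¥230,000, ¥440,000 (q = 3 of N = 8).
Normalized shortfalls: (900000−180000)/900000 = 0.8000; (900000−230000)/900000 = 0.7444; (900000−440000)/900000 = 0.5111.
Σ = 2.055556. Dividing by the full population N = 8 gives P₁ = 0.2569.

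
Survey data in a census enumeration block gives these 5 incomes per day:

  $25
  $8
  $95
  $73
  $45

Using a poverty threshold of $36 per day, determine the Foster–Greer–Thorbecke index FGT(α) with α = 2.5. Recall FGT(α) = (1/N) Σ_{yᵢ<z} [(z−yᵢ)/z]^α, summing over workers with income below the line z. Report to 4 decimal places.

0.1170

Incomes under z: $8, $25 (q = 2 of N = 5).
Normalized shortfalls: (36−8)/36 = 0.7778; (36−25)/36 = 0.3056.
Raised to α = 2.5: 0.53351; 0.05161.
Sum = 0.585114; FGT(2.5) = 0.585114 / 5 = 0.1170.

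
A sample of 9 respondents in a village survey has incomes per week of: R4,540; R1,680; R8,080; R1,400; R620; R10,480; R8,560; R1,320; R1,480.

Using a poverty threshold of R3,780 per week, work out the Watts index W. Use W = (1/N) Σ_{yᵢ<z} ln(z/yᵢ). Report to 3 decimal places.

0.622

Below the line: R620, R1,320, R1,400, R1,480, R1,680 (q = 5 of N = 9).
ln(z/y) terms: ln(3780/620) = 1.8078; ln(3780/1320) = 1.0521; ln(3780/1400) = 0.9933; ln(3780/1480) = 0.9377; ln(3780/1680) = 0.8109.
W = 5.601716 / 9 = 0.622.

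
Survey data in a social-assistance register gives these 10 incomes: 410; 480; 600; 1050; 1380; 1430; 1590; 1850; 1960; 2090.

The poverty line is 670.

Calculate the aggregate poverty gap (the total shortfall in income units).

Poor units: 410, 480, 600 (q = 3 of N = 10).
Individual gaps: 670−410 = 260; 670−480 = 190; 670−600 = 70.
Aggregate gap = 520.

520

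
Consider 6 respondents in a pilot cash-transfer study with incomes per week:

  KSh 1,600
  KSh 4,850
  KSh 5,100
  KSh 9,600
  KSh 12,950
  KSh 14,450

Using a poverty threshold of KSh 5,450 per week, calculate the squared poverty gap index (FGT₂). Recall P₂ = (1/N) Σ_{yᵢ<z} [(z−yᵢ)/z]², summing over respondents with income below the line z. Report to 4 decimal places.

0.0859

Below z: KSh 1,600, KSh 4,850, KSh 5,100 (q = 3 of N = 6).
Shortfall ratios: (5450−1600)/5450 = 0.7064; (5450−4850)/5450 = 0.1101; (5450−5100)/5450 = 0.0642.
Squared: 0.4990; 0.0121; 0.0041.
Sum = 0.515276; P₂ = 0.515276 / 6 = 0.0859.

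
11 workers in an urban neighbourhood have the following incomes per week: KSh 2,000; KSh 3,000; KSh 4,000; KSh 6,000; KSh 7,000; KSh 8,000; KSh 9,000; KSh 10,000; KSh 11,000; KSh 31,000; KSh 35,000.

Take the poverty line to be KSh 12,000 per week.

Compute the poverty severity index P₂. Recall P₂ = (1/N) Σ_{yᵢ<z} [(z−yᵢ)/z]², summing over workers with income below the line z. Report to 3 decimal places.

Incomes under z: KSh 2,000, KSh 3,000, KSh 4,000, KSh 6,000, KSh 7,000, KSh 8,000, KSh 9,000, KSh 10,000, KSh 11,000 (q = 9 of N = 11).
Gap ratios (z−y)/z: (12000−2000)/12000 = 0.8333; (12000−3000)/12000 = 0.7500; (12000−4000)/12000 = 0.6667; (12000−6000)/12000 = 0.5000; (12000−7000)/12000 = 0.4167; (12000−8000)/12000 = 0.3333; (12000−9000)/12000 = 0.2500; (12000−10000)/12000 = 0.1667; (12000−11000)/12000 = 0.0833.
Squared: 0.6944; 0.5625; 0.4444; 0.2500; 0.1736; 0.1111; 0.0625; 0.0278; 0.0069.
Sum = 2.333333; P₂ = 2.333333 / 11 = 0.212.

0.212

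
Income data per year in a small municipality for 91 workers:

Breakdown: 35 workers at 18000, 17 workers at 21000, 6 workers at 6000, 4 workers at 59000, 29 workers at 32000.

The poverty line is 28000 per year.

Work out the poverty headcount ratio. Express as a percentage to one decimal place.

58 of the 91 workers have income below 28000.
H = 58/91 = 63.7%.

63.7%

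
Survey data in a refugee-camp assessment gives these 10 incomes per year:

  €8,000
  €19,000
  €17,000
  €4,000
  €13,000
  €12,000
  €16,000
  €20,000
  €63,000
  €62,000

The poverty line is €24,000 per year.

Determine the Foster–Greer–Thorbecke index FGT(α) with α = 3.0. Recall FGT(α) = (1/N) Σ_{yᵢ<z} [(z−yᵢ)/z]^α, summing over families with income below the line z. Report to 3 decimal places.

0.117

Below the line: €4,000, €8,000, €12,000, €13,000, €16,000, €17,000, €19,000, €20,000 (q = 8 of N = 10).
Relative gaps: (24000−4000)/24000 = 0.8333; (24000−8000)/24000 = 0.6667; (24000−12000)/24000 = 0.5000; (24000−13000)/24000 = 0.4583; (24000−16000)/24000 = 0.3333; (24000−17000)/24000 = 0.2917; (24000−19000)/24000 = 0.2083; (24000−20000)/24000 = 0.1667.
Raised to α = 3.0: 0.57870; 0.29630; 0.12500; 0.09628; 0.03704; 0.02481; 0.00904; 0.00463.
Sum = 1.171803; FGT(3.0) = 1.171803 / 10 = 0.117.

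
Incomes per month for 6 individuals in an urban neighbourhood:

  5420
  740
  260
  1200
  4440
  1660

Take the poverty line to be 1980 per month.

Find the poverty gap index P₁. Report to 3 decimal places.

0.342

Below the line: 260, 740, 1200, 1660 (q = 4 of N = 6).
Shortfall ratios: (1980−260)/1980 = 0.8687; (1980−740)/1980 = 0.6263; (1980−1200)/1980 = 0.3939; (1980−1660)/1980 = 0.1616.
Sum of shortfalls = 2.050505; P₁ averages over all N: 2.050505 / 6 = 0.342.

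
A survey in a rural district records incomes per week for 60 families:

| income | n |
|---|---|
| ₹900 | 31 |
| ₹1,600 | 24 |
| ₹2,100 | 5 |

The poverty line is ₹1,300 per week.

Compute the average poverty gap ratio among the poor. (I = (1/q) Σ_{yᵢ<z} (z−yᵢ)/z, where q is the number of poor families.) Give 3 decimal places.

Below the line: 31×₹900 (q = 31 of N = 60).
Shortfall ratios (z−y)/z: 0.3077 (×31); sum = 9.538462.
The income-gap ratio divides by q (the poor only): 9.538462 / 31 = 0.308.

0.308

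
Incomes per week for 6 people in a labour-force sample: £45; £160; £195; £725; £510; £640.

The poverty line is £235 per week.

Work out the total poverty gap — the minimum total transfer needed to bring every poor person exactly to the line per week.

£305

Poor units: £45, £160, £195 (q = 3 of N = 6).
Individual gaps: 235−45 = 190; 235−160 = 75; 235−195 = 40.
Aggregate gap = £305.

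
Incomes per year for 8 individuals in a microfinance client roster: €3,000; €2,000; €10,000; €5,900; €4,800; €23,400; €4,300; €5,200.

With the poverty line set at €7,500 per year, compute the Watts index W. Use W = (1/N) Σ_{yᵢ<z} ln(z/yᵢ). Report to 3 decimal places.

Below the line: €2,000, €3,000, €4,300, €4,800, €5,200, €5,900 (q = 6 of N = 8).
ln(z/y) terms: ln(7500/2000) = 1.3218; ln(7500/3000) = 0.9163; ln(7500/4300) = 0.5563; ln(7500/4800) = 0.4463; ln(7500/5200) = 0.3662; ln(7500/5900) = 0.2400.
W = 3.846817 / 8 = 0.481.

0.481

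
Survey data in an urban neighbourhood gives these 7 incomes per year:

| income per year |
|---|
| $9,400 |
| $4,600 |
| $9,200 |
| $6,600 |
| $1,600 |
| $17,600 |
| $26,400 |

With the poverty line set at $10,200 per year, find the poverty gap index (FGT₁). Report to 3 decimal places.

0.275

Incomes under z: $1,600, $4,600, $6,600, $9,200, $9,400 (q = 5 of N = 7).
Shortfall ratios: (10200−1600)/10200 = 0.8431; (10200−4600)/10200 = 0.5490; (10200−6600)/10200 = 0.3529; (10200−9200)/10200 = 0.0980; (10200−9400)/10200 = 0.0784.
Sum of shortfalls = 1.921569; P₁ averages over all N: 1.921569 / 7 = 0.275.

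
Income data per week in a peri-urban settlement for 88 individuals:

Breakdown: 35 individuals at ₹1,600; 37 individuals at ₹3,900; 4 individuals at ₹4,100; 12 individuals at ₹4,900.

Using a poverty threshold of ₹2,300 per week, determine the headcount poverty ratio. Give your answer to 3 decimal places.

35 of the 88 individuals have income below ₹2,300.
H = 35/88 = 0.398.

0.398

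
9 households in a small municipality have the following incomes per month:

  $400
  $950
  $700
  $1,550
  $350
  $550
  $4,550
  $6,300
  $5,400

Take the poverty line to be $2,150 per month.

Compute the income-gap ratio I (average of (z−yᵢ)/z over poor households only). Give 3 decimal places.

0.651

Poor units: $350, $400, $550, $700, $950, $1,550 (q = 6 of N = 9).
Shortfall ratios (z−y)/z: 0.8372, 0.8140, 0.7442, 0.6744, 0.5581, 0.2791; sum = 3.906977.
The income-gap ratio divides by q (the poor only): 3.906977 / 6 = 0.651.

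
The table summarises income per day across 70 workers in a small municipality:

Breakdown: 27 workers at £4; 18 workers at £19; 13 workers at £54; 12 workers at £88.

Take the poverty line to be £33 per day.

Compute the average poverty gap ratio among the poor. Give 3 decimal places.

Poor units: 27×£4, 18×£19 (q = 45 of N = 70).
Shortfall ratios (z−y)/z: 0.8788 (×27), 0.4242 (×18); sum = 31.363636.
The income-gap ratio divides by q (the poor only): 31.363636 / 45 = 0.697.

0.697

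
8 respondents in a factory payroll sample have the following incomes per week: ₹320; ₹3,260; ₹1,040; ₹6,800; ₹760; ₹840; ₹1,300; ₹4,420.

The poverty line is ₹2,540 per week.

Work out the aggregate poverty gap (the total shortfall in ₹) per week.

₹8,440

Poor units: ₹320, ₹760, ₹840, ₹1,040, ₹1,300 (q = 5 of N = 8).
Individual gaps: 2540−320 = 2220; 2540−760 = 1780; 2540−840 = 1700; 2540−1040 = 1500; 2540−1300 = 1240.
Aggregate gap = ₹8,440.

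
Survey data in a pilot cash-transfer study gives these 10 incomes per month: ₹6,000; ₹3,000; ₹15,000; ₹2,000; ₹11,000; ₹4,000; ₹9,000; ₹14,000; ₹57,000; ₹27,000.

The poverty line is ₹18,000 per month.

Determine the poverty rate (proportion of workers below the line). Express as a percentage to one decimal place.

80.0%

8 of the 10 workers have income below ₹18,000.
H = 8/10 = 80.0%.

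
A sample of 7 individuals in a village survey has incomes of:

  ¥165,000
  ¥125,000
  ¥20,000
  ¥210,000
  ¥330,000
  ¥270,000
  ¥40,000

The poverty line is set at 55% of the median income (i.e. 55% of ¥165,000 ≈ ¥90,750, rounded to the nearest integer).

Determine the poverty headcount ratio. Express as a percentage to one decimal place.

28.6%

2 of the 7 individuals have income below ¥90,750.
H = 2/7 = 28.6%.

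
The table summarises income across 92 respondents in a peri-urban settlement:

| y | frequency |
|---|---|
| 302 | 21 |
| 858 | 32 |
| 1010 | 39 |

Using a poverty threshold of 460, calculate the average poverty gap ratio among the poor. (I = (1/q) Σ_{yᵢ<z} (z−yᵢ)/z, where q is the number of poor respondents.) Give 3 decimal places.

0.343

Poor units: 21×302 (q = 21 of N = 92).
Relative gaps: 0.3435 (×21); sum = 7.213043.
I averages over the q = 21 poor units only: 7.213043 / 21 = 0.343.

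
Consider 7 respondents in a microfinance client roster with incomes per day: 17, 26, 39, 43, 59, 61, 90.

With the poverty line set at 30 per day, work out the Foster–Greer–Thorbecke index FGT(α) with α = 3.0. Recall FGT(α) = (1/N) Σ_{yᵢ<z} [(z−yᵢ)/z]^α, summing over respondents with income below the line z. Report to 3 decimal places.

Below z: 17, 26 (q = 2 of N = 7).
Normalized shortfalls: (30−17)/30 = 0.4333; (30−26)/30 = 0.1333.
Raised to α = 3.0: 0.08137; 0.00237.
Sum = 0.083741; FGT(3.0) = 0.083741 / 7 = 0.012.

0.012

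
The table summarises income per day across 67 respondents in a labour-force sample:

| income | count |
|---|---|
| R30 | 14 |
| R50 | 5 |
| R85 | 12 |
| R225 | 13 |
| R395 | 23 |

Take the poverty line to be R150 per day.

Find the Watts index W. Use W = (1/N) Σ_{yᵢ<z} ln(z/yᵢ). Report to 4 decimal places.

Below the line: 14×R30, 5×R50, 12×R85 (q = 31 of N = 67).
ln(z/y) terms: ln(150/30) = 1.6094 (×14); ln(150/50) = 1.0986 (×5); ln(150/85) = 0.5680 (×12).
W = 34.841001 / 67 = 0.5200.

0.5200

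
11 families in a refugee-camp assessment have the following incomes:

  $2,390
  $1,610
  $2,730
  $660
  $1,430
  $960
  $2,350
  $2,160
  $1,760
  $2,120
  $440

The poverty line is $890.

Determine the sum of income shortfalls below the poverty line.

Below z: $440, $660 (q = 2 of N = 11).
Individual gaps: 890−440 = 450; 890−660 = 230.
Aggregate gap = $680.

$680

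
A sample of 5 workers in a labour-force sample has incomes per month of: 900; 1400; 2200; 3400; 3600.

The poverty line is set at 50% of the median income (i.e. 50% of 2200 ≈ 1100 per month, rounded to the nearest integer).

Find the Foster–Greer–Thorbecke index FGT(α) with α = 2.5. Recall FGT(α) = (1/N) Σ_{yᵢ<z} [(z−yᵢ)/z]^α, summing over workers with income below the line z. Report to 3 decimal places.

0.003

Below z: 900 (q = 1 of N = 5).
Shortfall ratios: (1100−900)/1100 = 0.1818.
Raised to α = 2.5: 0.01410.
Sum = 0.014096; FGT(2.5) = 0.014096 / 5 = 0.003.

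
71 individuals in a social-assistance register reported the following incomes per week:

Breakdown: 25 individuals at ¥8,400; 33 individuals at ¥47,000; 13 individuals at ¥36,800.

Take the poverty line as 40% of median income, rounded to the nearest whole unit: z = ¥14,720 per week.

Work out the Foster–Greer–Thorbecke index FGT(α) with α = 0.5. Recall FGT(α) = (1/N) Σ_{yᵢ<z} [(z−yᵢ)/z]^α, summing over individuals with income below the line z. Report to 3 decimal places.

0.231

Poor units: 25×¥8,400 (q = 25 of N = 71).
Shortfall ratios: (14720−8400)/14720 = 0.4293 (×25).
Raised to α = 0.5: 0.65525 (×25).
Sum = 16.381160; FGT(0.5) = 16.381160 / 71 = 0.231.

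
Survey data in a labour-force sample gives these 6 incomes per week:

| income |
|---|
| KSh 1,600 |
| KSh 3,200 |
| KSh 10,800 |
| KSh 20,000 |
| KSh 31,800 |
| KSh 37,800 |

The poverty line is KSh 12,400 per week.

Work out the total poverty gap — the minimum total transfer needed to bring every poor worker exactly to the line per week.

Below z: KSh 1,600, KSh 3,200, KSh 10,800 (q = 3 of N = 6).
Individual gaps: 12400−1600 = 10800; 12400−3200 = 9200; 12400−10800 = 1600.
Aggregate gap = KSh 21,600.

KSh 21,600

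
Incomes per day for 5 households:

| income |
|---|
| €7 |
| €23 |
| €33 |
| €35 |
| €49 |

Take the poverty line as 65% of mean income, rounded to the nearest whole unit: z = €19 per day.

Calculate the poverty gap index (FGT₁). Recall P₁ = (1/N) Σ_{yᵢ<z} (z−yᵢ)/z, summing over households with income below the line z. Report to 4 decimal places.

0.1263

Below the line: €7 (q = 1 of N = 5).
Gap ratios (z−y)/z: (19−7)/19 = 0.6316.
Sum of shortfalls = 0.631579; P₁ averages over all N: 0.631579 / 5 = 0.1263.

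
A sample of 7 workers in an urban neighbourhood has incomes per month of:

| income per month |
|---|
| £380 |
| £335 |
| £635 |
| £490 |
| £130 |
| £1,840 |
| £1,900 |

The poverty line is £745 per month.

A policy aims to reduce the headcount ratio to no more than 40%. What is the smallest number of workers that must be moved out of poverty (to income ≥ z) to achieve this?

Currently q = 5 of N = 7 are below the line (H = 0.714).
A headcount ratio of at most 40% allows at most ⌊0.40 × 7⌋ = 2 poor workers.
So at least 5 − 2 = 3 must be lifted.

3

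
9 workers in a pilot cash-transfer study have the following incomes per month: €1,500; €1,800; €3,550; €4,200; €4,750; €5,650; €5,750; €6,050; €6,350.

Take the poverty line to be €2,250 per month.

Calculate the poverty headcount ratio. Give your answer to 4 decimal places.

0.2222

2 of the 9 workers have income below €2,250.
H = 2/9 = 0.2222.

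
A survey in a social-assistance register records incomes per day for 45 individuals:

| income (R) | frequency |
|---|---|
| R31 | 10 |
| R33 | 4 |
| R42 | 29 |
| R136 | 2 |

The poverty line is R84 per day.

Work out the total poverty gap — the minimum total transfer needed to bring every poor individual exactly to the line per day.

R1,952

Incomes under z: 10×R31, 4×R33, 29×R42 (q = 43 of N = 45).
Individual gaps: 10×(84−31) = 530; 4×(84−33) = 204; 29×(84−42) = 1218.
Aggregate gap = R1,952.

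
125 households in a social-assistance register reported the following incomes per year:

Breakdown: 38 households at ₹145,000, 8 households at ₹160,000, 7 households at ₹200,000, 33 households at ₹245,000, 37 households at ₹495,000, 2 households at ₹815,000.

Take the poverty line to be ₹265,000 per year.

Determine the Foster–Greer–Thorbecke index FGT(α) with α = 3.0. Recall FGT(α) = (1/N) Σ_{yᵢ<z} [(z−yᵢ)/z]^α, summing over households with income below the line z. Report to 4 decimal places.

Below the line: 38×₹145,000, 8×₹160,000, 7×₹200,000, 33×₹245,000 (q = 86 of N = 125).
Gap ratios (z−y)/z: (265000−145000)/265000 = 0.4528 (×38); (265000−160000)/265000 = 0.3962 (×8); (265000−200000)/265000 = 0.2453 (×7); (265000−245000)/265000 = 0.0755 (×33).
Raised to α = 3.0: 0.09286 (×38); 0.06221 (×8); 0.01476 (×7); 0.00043 (×33).
Sum = 4.143629; FGT(3.0) = 4.143629 / 125 = 0.0331.

0.0331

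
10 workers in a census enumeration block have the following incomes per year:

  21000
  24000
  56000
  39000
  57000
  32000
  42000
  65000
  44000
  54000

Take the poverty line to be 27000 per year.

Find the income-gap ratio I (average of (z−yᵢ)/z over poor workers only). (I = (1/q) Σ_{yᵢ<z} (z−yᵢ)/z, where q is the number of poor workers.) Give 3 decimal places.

Poor units: 21000, 24000 (q = 2 of N = 10).
Relative gaps: 0.2222, 0.1111; sum = 0.333333.
I averages over the q = 2 poor units only: 0.333333 / 2 = 0.167.

0.167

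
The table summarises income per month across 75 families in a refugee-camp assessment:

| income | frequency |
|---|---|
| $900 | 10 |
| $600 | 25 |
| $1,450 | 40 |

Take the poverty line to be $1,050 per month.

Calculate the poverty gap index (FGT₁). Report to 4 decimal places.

Poor units: 25×$600, 10×$900 (q = 35 of N = 75).
Normalized shortfalls: (1050−600)/1050 = 0.4286 (×25); (1050−900)/1050 = 0.1429 (×10).
Σ = 12.142857. Dividing by the full population N = 75 gives P₁ = 0.1619.

0.1619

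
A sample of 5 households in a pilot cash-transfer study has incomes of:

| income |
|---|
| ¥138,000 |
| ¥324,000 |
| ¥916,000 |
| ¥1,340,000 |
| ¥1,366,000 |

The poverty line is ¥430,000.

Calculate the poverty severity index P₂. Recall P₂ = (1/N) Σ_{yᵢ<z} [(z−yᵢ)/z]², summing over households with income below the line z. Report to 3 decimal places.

Poor units: ¥138,000, ¥324,000 (q = 2 of N = 5).
Shortfall ratios: (430000−138000)/430000 = 0.6791; (430000−324000)/430000 = 0.2465.
Squared: 0.4611; 0.0608.
Sum = 0.521904; P₂ = 0.521904 / 5 = 0.104.

0.104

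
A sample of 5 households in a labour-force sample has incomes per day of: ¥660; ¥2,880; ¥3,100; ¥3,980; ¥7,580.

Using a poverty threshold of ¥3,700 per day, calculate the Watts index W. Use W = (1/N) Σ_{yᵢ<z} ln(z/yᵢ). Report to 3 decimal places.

Below the line: ¥660, ¥2,880, ¥3,100 (q = 3 of N = 5).
ln(z/y) terms: ln(3700/660) = 1.7238; ln(3700/2880) = 0.2505; ln(3700/3100) = 0.1769.
W = 2.151321 / 5 = 0.430.

0.430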